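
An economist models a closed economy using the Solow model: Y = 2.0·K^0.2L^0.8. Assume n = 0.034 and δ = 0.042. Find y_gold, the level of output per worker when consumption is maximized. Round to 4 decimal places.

Capital per worker breaks even when investment replaces (n + δ)·k; here n + δ = 0.076.
Setting f'(k) = n+δ gives 0.2·2.0·k^(0.2−1) = 0.076, hence k_gold = (0.2·2.0/0.076)^(1/0.8) ≈ 7.9718.
Output: y_gold = 2.0·k_gold^0.2 = 2.0·7.9718^0.2 ≈ 3.0293.

y_gold ≈ 3.0293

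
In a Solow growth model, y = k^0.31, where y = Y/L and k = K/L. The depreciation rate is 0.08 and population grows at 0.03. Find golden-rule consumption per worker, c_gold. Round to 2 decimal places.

c_gold ≈ 1.10

The effective depreciation rate is n + δ = 0.03 + 0.08 = 0.11.
Maximizing c = f(k) − (n+δ)·k gives f'(k) = n+δ, i.e. 0.31·k^(0.31−1) = 0.11, so k_gold = (0.31/0.11)^(1/0.69) ≈ 4.4888.
y_gold = 4.4888^0.31 ≈ 1.5928.
c_gold = y_gold − (n+δ)·k_gold = 1.5928 − 0.11·4.4888 ≈ 1.0990.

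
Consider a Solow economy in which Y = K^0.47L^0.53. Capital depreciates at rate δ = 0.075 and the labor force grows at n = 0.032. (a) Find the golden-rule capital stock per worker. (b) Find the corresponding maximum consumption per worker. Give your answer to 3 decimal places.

The effective depreciation rate is n + δ = 0.032 + 0.075 = 0.107.
At the golden rule the marginal product of capital equals n+δ: 0.47·k^(0.47−1) = 0.107. Solving, k_gold = (0.47/0.107)^(1/0.53) ≈ 16.3180.
y_gold = 16.3180^0.47 ≈ 3.7150; c_gold = y_gold − 0.107·k_gold ≈ 1.9689.

(a) k_gold ≈ 16.318; (b) c_gold ≈ 1.969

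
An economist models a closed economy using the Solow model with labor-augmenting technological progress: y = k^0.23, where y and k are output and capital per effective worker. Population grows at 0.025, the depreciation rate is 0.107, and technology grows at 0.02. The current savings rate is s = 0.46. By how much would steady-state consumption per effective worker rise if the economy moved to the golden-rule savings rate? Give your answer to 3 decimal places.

Δc ≈ 0.120

Break-even investment rate: n + g + δ = 0.025 + 0.02 + 0.107 = 0.152.
Current steady state (s = 0.46): k* = (0.46/0.152)^(1/0.77) ≈ 4.2127, y* = 4.2127^0.23 ≈ 1.3920, c* = (1−0.46)·1.3920 ≈ 0.7517.
Maximizing c = f(k) − (n+g+δ)·k gives f'(k) = n+g+δ, i.e. 0.23·k^(0.23−1) = 0.152, so k_gold = (0.23/0.152)^(1/0.77) ≈ 1.7124.
y_gold = 1.7124^0.23 ≈ 1.1317, c_gold = y_gold − 0.152·k_gold ≈ 0.8714.
Gain: Δc = 0.8714 − 0.7517 ≈ 0.1197.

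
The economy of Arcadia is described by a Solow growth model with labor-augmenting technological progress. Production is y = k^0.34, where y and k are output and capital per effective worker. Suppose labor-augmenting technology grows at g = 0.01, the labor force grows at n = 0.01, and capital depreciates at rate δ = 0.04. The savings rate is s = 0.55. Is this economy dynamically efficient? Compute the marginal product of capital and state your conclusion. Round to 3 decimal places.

dynamically inefficient; MPK ≈ 0.037

Break-even investment rate: n + g + δ = 0.01 + 0.01 + 0.04 = 0.06.
Steady-state k*: s·k^0.34 = 0.06·k gives k* = (0.55/0.06)^(1/0.66) ≈ 28.7009.
MPK = 0.34·28.7009^(-0.66) ≈ 0.0371.
MPK < n+g+δ = 0.06, so the economy is dynamically inefficient (over-saving).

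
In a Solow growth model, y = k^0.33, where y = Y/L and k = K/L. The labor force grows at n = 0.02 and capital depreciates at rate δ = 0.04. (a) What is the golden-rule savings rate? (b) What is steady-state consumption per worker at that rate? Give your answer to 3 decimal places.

(a) s_gold = 0.330; (b) c_gold ≈ 1.551

n + δ = 0.02 + 0.04 = 0.06.
For Cobb-Douglas, s_gold equals capital's share: s_gold = 0.33.
Setting f'(k) = n+δ gives 0.33·k^(0.33−1) = 0.06, hence k_gold = (0.33/0.06)^(1/0.67) ≈ 12.7356.
y_gold = 12.7356^0.33 ≈ 2.3156; c_gold = (1−0.33)·y_gold ≈ 1.5514.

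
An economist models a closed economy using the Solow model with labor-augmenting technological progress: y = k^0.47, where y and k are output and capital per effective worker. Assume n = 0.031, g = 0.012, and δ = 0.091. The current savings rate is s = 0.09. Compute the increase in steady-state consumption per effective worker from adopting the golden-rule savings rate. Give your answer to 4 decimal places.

Capital per effective worker breaks even when investment replaces (n + g + δ)·k; here n + g + δ = 0.134.
Current steady state (s = 0.09): k* = (0.09/0.134)^(1/0.53) ≈ 0.4719, y* = 0.4719^0.47 ≈ 0.7026, c* = (1−0.09)·0.7026 ≈ 0.6394.
At the golden rule the marginal product of capital equals n+g+δ: 0.47·k^(0.47−1) = 0.134. Solving, k_gold = (0.47/0.134)^(1/0.53) ≈ 10.6731.
y_gold = 10.6731^0.47 ≈ 3.0430, c_gold = y_gold − 0.134·k_gold ≈ 1.6128.
Gain: Δc = 1.6128 − 0.6394 ≈ 0.9734.

Δc ≈ 0.9734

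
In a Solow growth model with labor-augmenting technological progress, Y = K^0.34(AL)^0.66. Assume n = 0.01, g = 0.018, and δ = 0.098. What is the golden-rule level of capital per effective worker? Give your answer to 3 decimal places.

Capital per effective worker breaks even when investment replaces (n + g + δ)·k; here n + g + δ = 0.126.
Maximizing c = f(k) − (n+g+δ)·k gives f'(k) = n+g+δ, i.e. 0.34·k^(0.34−1) = 0.126, so k_gold = (0.34/0.126)^(1/0.66) ≈ 4.4998.

k_gold ≈ 4.500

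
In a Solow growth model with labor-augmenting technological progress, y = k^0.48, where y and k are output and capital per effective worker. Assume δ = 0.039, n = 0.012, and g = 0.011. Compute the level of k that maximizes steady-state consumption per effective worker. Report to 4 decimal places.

n + g + δ = 0.012 + 0.011 + 0.039 = 0.062.
At the golden rule the marginal product of capital equals n+g+δ: 0.48·k^(0.48−1) = 0.062. Solving, k_gold = (0.48/0.062)^(1/0.52) ≈ 51.2066.

k_gold ≈ 51.2066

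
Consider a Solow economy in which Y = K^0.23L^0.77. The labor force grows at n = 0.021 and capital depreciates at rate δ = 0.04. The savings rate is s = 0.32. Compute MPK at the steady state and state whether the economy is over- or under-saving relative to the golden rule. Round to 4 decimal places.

over-saving; MPK ≈ 0.0438

Break-even investment rate: n + δ = 0.021 + 0.04 = 0.061.
Steady-state k*: s·k^0.23 = 0.061·k gives k* = (0.32/0.061)^(1/0.77) ≈ 8.6066.
MPK = 0.23·8.6066^(-0.77) ≈ 0.0438.
MPK < n+δ = 0.061, so the economy is dynamically inefficient (over-saving).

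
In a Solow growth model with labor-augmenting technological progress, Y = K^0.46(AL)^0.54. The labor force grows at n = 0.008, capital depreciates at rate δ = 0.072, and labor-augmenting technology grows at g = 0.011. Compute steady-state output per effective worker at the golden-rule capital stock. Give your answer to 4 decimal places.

y_gold ≈ 3.9761

n + g + δ = 0.008 + 0.011 + 0.072 = 0.091.
At the golden rule the marginal product of capital equals n+g+δ: 0.46·k^(0.46−1) = 0.091. Solving, k_gold = (0.46/0.091)^(1/0.54) ≈ 20.0992.
Output: y_gold = k_gold^0.46 = 20.0992^0.46 ≈ 3.9761.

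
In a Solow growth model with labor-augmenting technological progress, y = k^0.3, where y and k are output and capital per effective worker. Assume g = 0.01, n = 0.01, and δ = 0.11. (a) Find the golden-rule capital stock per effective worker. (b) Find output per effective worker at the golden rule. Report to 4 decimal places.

(a) k_gold ≈ 3.3024; (b) y_gold ≈ 1.4310

n + g + δ = 0.01 + 0.01 + 0.11 = 0.13.
Setting f'(k) = n+g+δ gives 0.3·k^(0.3−1) = 0.13, hence k_gold = (0.3/0.13)^(1/0.7) ≈ 3.3024.
y_gold = 3.3024^0.3 ≈ 1.4310.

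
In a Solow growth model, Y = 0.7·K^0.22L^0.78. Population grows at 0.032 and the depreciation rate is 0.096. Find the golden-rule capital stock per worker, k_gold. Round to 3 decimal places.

Capital per worker breaks even when investment replaces (n + δ)·k; here n + δ = 0.128.
At the golden rule the marginal product of capital equals n+δ: 0.22·0.7·k^(0.22−1) = 0.128. Solving, k_gold = (0.22·0.7/0.128)^(1/0.78) ≈ 1.2675.

k_gold ≈ 1.268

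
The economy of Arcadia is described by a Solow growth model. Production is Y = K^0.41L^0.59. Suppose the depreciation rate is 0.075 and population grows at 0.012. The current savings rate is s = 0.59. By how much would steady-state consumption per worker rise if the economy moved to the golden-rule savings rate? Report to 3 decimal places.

Δc ≈ 0.182

Break-even investment rate: n + δ = 0.012 + 0.075 = 0.087.
Current steady state (s = 0.59): k* = (0.59/0.087)^(1/0.59) ≈ 25.6471, y* = 25.6471^0.41 ≈ 3.7819, c* = (1−0.59)·3.7819 ≈ 1.5506.
Setting f'(k) = n+δ gives 0.41·k^(0.41−1) = 0.087, hence k_gold = (0.41/0.087)^(1/0.59) ≈ 13.8397.
y_gold = 13.8397^0.41 ≈ 2.9367, c_gold = y_gold − 0.087·k_gold ≈ 1.7327.
Gain: Δc = 1.7327 − 1.5506 ≈ 0.1821.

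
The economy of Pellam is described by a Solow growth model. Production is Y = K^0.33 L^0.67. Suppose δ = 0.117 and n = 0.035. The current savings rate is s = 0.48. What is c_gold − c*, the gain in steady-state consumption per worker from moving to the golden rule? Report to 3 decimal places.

The effective depreciation rate is n + δ = 0.035 + 0.117 = 0.152.
Current steady state (s = 0.48): k* = (0.48/0.152)^(1/0.67) ≈ 5.5638, y* = 5.5638^0.33 ≈ 1.7619, c* = (1−0.48)·1.7619 ≈ 0.9162.
Golden rule sets MPK = n+δ: 0.33·k^(0.33−1) = 0.152, so k_gold = (0.33/0.152)^(1/0.67) ≈ 3.1805.
y_gold = 3.1805^0.33 ≈ 1.4649, c_gold = y_gold − 0.152·k_gold ≈ 0.9815.
Gain: Δc = 0.9815 − 0.9162 ≈ 0.0653.

Δc ≈ 0.065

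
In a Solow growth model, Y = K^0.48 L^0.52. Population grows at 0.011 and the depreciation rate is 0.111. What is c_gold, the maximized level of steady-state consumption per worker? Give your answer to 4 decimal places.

n + δ = 0.011 + 0.111 = 0.122.
Setting f'(k) = n+δ gives 0.48·k^(0.48−1) = 0.122, hence k_gold = (0.48/0.122)^(1/0.52) ≈ 13.9317.
y_gold = 13.9317^0.48 ≈ 3.5410.
c_gold = y_gold − (n+δ)·k_gold = 3.5410 − 0.122·13.9317 ≈ 1.8413.

c_gold ≈ 1.8413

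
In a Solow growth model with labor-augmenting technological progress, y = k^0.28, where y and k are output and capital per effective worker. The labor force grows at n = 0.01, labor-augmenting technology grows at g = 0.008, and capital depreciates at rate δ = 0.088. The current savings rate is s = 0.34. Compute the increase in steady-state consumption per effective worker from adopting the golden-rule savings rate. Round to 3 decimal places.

Δc ≈ 0.012

n + g + δ = 0.01 + 0.008 + 0.088 = 0.106.
Current steady state (s = 0.34): k* = (0.34/0.106)^(1/0.72) ≈ 5.0468, y* = 5.0468^0.28 ≈ 1.5734, c* = (1−0.34)·1.5734 ≈ 1.0385.
Maximizing c = f(k) − (n+g+δ)·k gives f'(k) = n+g+δ, i.e. 0.28·k^(0.28−1) = 0.106, so k_gold = (0.28/0.106)^(1/0.72) ≈ 3.8539.
y_gold = 3.8539^0.28 ≈ 1.4590, c_gold = y_gold − 0.106·k_gold ≈ 1.0505.
Gain: Δc = 1.0505 − 1.0385 ≈ 0.0120.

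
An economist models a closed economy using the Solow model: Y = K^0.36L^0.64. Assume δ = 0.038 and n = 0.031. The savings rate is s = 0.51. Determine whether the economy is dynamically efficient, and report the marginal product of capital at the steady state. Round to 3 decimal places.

Break-even investment rate: n + δ = 0.031 + 0.038 = 0.069.
Steady-state k*: s·k^0.36 = 0.069·k gives k* = (0.51/0.069)^(1/0.64) ≈ 22.7707.
MPK = 0.36·22.7707^(-0.64) ≈ 0.0487.
MPK < n+δ = 0.069, so the economy is dynamically inefficient (over-saving).

dynamically inefficient; MPK ≈ 0.049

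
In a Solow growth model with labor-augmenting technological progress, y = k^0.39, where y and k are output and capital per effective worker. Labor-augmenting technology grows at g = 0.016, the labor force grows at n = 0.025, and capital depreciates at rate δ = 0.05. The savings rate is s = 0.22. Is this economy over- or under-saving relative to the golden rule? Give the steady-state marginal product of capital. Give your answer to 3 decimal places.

under-saving; MPK ≈ 0.161

Capital per effective worker breaks even when investment replaces (n + g + δ)·k; here n + g + δ = 0.091.
Steady-state k*: s·k^0.39 = 0.091·k gives k* = (0.22/0.091)^(1/0.61) ≈ 4.2510.
MPK = 0.39·4.2510^(-0.61) ≈ 0.1613.
MPK > n+g+δ = 0.091, so the economy is dynamically efficient (under-saving).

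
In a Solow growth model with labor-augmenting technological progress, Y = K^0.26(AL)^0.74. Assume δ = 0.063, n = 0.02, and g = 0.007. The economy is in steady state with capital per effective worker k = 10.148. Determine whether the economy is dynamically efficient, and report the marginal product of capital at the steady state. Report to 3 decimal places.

The effective depreciation rate is n + g + δ = 0.02 + 0.007 + 0.063 = 0.09.
MPK = 0.26·k^(0.26−1) = 0.26·10.148^(-0.74) ≈ 0.0468.
MPK < 0.09, so the economy is dynamically inefficient (over-saving).

dynamically inefficient; MPK ≈ 0.047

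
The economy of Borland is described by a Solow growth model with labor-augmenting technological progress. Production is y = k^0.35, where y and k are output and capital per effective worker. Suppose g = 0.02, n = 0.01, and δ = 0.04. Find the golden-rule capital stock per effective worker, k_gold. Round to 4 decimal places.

k_gold ≈ 11.8943

n + g + δ = 0.01 + 0.02 + 0.04 = 0.07.
At the golden rule the marginal product of capital equals n+g+δ: 0.35·k^(0.35−1) = 0.07. Solving, k_gold = (0.35/0.07)^(1/0.65) ≈ 11.8943.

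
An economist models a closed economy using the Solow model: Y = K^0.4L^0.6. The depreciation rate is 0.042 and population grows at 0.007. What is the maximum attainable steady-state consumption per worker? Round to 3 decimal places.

c_gold ≈ 2.433

n + δ = 0.007 + 0.042 = 0.049.
Setting f'(k) = n+δ gives 0.4·k^(0.4−1) = 0.049, hence k_gold = (0.4/0.049)^(1/0.6) ≈ 33.0958.
y_gold = 33.0958^0.4 ≈ 4.0542.
c_gold = y_gold − (n+δ)·k_gold = 4.0542 − 0.049·33.0958 ≈ 2.4325.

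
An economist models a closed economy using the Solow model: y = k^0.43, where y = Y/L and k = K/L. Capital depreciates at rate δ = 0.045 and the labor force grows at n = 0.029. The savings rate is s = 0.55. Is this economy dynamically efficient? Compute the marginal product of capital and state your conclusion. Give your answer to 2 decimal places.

dynamically inefficient; MPK ≈ 0.06

The effective depreciation rate is n + δ = 0.029 + 0.045 = 0.074.
Steady-state k*: s·k^0.43 = 0.074·k gives k* = (0.55/0.074)^(1/0.57) ≈ 33.7520.
MPK = 0.43·33.7520^(-0.57) ≈ 0.0579.
MPK < n+δ = 0.074, so the economy is dynamically inefficient (over-saving).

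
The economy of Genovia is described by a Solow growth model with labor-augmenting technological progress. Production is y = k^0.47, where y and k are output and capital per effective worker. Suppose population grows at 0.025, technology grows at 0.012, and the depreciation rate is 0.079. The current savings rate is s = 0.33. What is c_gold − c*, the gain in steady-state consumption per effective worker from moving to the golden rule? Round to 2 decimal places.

Capital per effective worker breaks even when investment replaces (n + g + δ)·k; here n + g + δ = 0.116.
Current steady state (s = 0.33): k* = (0.33/0.116)^(1/0.53) ≈ 7.1897, y* = 7.1897^0.47 ≈ 2.5273, c* = (1−0.33)·2.5273 ≈ 1.6933.
Setting f'(k) = n+g+δ gives 0.47·k^(0.47−1) = 0.116, hence k_gold = (0.47/0.116)^(1/0.53) ≈ 14.0117.
y_gold = 14.0117^0.47 ≈ 3.4582, c_gold = y_gold − 0.116·k_gold ≈ 1.8328.
Gain: Δc = 1.8328 − 1.6933 ≈ 0.1396.

Δc ≈ 0.14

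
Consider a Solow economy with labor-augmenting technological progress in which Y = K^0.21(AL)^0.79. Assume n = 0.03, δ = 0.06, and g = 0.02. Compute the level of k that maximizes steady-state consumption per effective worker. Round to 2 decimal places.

k_gold ≈ 2.27

The effective depreciation rate is n + g + δ = 0.03 + 0.02 + 0.06 = 0.11.
At the golden rule the marginal product of capital equals n+g+δ: 0.21·k^(0.21−1) = 0.11. Solving, k_gold = (0.21/0.11)^(1/0.79) ≈ 2.2671.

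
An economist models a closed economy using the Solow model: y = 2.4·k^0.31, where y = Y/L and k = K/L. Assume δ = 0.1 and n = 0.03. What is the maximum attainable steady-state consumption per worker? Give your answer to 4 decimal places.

c_gold ≈ 3.6261

Break-even investment rate: n + δ = 0.03 + 0.1 = 0.13.
At the golden rule the marginal product of capital equals n+δ: 0.31·2.4·k^(0.31−1) = 0.13. Solving, k_gold = (0.31·2.4/0.13)^(1/0.69) ≈ 12.5318.
y_gold = 2.4·12.5318^0.31 ≈ 5.2553.
c_gold = y_gold − (n+δ)·k_gold = 5.2553 − 0.13·12.5318 ≈ 3.6261.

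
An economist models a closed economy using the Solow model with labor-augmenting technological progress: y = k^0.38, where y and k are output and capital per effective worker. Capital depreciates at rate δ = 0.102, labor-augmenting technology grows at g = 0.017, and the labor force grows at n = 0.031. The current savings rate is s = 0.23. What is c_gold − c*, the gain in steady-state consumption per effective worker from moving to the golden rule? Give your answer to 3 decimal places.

Δc ≈ 0.095

Break-even investment rate: n + g + δ = 0.031 + 0.017 + 0.102 = 0.15.
Current steady state (s = 0.23): k* = (0.23/0.15)^(1/0.62) ≈ 1.9926, y* = 1.9926^0.38 ≈ 1.2995, c* = (1−0.23)·1.2995 ≈ 1.0006.
Maximizing c = f(k) − (n+g+δ)·k gives f'(k) = n+g+δ, i.e. 0.38·k^(0.38−1) = 0.15, so k_gold = (0.38/0.15)^(1/0.62) ≈ 4.4783.
y_gold = 4.4783^0.38 ≈ 1.7678, c_gold = y_gold − 0.15·k_gold ≈ 1.0960.
Gain: Δc = 1.0960 − 1.0006 ≈ 0.0954.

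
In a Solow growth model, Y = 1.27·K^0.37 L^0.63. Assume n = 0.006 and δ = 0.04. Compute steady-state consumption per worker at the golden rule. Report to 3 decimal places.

c_gold ≈ 3.132

n + δ = 0.006 + 0.04 = 0.046.
Golden rule sets MPK = n+δ: 0.37·1.27·k^(0.37−1) = 0.046, so k_gold = (0.37·1.27/0.046)^(1/0.63) ≈ 39.9927.
y_gold = 1.27·39.9927^0.37 ≈ 4.9721.
c_gold = y_gold − (n+δ)·k_gold = 4.9721 − 0.046·39.9927 ≈ 3.1324.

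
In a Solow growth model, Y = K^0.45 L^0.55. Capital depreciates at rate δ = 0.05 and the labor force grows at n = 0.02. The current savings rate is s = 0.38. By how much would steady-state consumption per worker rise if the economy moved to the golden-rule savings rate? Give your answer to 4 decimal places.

Δc ≈ 0.0463

Break-even investment rate: n + δ = 0.02 + 0.05 = 0.07.
Current steady state (s = 0.38): k* = (0.38/0.07)^(1/0.55) ≈ 21.6667, y* = 21.6667^0.45 ≈ 3.9912, c* = (1−0.38)·3.9912 ≈ 2.4746.
Golden rule sets MPK = n+δ: 0.45·k^(0.45−1) = 0.07, so k_gold = (0.45/0.07)^(1/0.55) ≈ 29.4645.
y_gold = 29.4645^0.45 ≈ 4.5834, c_gold = y_gold − 0.07·k_gold ≈ 2.5209.
Gain: Δc = 2.5209 − 2.4746 ≈ 0.0463.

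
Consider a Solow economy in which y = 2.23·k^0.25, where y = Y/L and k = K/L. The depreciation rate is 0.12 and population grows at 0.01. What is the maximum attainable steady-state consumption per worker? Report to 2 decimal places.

c_gold ≈ 2.72

The effective depreciation rate is n + δ = 0.01 + 0.12 = 0.13.
Maximizing c = f(k) − (n+δ)·k gives f'(k) = n+δ, i.e. 0.25·2.23·k^(0.25−1) = 0.13, so k_gold = (0.25·2.23/0.13)^(1/0.75) ≈ 6.9674.
y_gold = 2.23·6.9674^0.25 ≈ 3.6230.
c_gold = y_gold − (n+δ)·k_gold = 3.6230 − 0.13·6.9674 ≈ 2.7173.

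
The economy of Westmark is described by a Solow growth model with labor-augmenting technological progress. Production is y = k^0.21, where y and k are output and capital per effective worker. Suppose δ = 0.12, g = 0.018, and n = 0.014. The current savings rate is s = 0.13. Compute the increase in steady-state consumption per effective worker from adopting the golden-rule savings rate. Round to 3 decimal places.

n + g + δ = 0.014 + 0.018 + 0.12 = 0.152.
Current steady state (s = 0.13): k* = (0.13/0.152)^(1/0.79) ≈ 0.8204, y* = 0.8204^0.21 ≈ 0.9593, c* = (1−0.13)·0.9593 ≈ 0.8346.
At the golden rule the marginal product of capital equals n+g+δ: 0.21·k^(0.21−1) = 0.152. Solving, k_gold = (0.21/0.152)^(1/0.79) ≈ 1.5055.
y_gold = 1.5055^0.21 ≈ 1.0897, c_gold = y_gold − 0.152·k_gold ≈ 0.8609.
Gain: Δc = 0.8609 − 0.8346 ≈ 0.0263.

Δc ≈ 0.026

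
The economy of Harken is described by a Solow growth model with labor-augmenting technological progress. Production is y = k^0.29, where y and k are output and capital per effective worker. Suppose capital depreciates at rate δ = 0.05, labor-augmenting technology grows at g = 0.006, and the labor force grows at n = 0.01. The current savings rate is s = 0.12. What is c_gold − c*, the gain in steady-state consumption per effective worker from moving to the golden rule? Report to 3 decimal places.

Break-even investment rate: n + g + δ = 0.01 + 0.006 + 0.05 = 0.066.
Current steady state (s = 0.12): k* = (0.12/0.066)^(1/0.71) ≈ 2.3211, y* = 2.3211^0.29 ≈ 1.2766, c* = (1−0.12)·1.2766 ≈ 1.1234.
Maximizing c = f(k) − (n+g+δ)·k gives f'(k) = n+g+δ, i.e. 0.29·k^(0.29−1) = 0.066, so k_gold = (0.29/0.066)^(1/0.71) ≈ 8.0432.
y_gold = 8.0432^0.29 ≈ 1.8305, c_gold = y_gold − 0.066·k_gold ≈ 1.2997.
Gain: Δc = 1.2997 − 1.1234 ≈ 0.1763.

Δc ≈ 0.176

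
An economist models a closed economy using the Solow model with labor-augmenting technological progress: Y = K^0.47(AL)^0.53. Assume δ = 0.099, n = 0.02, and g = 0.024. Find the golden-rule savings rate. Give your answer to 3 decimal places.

s_gold = 0.470

The effective depreciation rate is n + g + δ = 0.02 + 0.024 + 0.099 = 0.143.
At the golden rule MPK = n+g+δ, and in any Cobb-Douglas steady state s = (n+g+δ)·k/y = MPK·k/y = capital's share 0.47.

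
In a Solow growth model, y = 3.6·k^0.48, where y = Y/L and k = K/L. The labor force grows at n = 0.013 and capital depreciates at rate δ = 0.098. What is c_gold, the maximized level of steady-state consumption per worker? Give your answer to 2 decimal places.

c_gold ≈ 23.59

Break-even investment rate: n + δ = 0.013 + 0.098 = 0.111.
Maximizing c = f(k) − (n+δ)·k gives f'(k) = n+δ, i.e. 0.48·3.6·k^(0.48−1) = 0.111, so k_gold = (0.48·3.6/0.111)^(1/0.52) ≈ 196.2150.
y_gold = 3.6·196.2150^0.48 ≈ 45.3747.
c_gold = y_gold − (n+δ)·k_gold = 45.3747 − 0.111·196.2150 ≈ 23.5949.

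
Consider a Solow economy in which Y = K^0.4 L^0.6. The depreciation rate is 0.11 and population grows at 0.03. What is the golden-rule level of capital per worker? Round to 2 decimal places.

The effective depreciation rate is n + δ = 0.03 + 0.11 = 0.14.
Setting f'(k) = n+δ gives 0.4·k^(0.4−1) = 0.14, hence k_gold = (0.4/0.14)^(1/0.6) ≈ 5.7529.

k_gold ≈ 5.75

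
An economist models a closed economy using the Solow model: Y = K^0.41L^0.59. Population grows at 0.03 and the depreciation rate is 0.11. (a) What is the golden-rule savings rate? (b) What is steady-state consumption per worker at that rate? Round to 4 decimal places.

(a) s_gold = 0.4100; (b) c_gold ≈ 1.2449

The effective depreciation rate is n + δ = 0.03 + 0.11 = 0.14.
For Cobb-Douglas, s_gold equals capital's share: s_gold = 0.41.
Setting f'(k) = n+δ gives 0.41·k^(0.41−1) = 0.14, hence k_gold = (0.41/0.14)^(1/0.59) ≈ 6.1793.
y_gold = 6.1793^0.41 ≈ 2.1100; c_gold = (1−0.41)·y_gold ≈ 1.2449.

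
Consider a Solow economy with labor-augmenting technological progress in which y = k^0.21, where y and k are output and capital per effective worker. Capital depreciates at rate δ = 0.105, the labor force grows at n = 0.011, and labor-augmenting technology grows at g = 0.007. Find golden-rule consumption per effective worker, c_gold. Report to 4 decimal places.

n + g + δ = 0.011 + 0.007 + 0.105 = 0.123.
Setting f'(k) = n+g+δ gives 0.21·k^(0.21−1) = 0.123, hence k_gold = (0.21/0.123)^(1/0.79) ≈ 1.9682.
y_gold = 1.9682^0.21 ≈ 1.1528.
c_gold = y_gold − (n+g+δ)·k_gold = 1.1528 − 0.123·1.9682 ≈ 0.9107.

c_gold ≈ 0.9107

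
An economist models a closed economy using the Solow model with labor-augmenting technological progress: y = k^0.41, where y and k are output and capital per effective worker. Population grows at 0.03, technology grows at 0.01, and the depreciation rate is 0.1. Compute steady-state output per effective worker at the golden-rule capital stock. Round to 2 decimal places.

y_gold ≈ 2.11

Break-even investment rate: n + g + δ = 0.03 + 0.01 + 0.1 = 0.14.
Golden rule sets MPK = n+g+δ: 0.41·k^(0.41−1) = 0.14, so k_gold = (0.41/0.14)^(1/0.59) ≈ 6.1793.
Output: y_gold = k_gold^0.41 = 6.1793^0.41 ≈ 2.1100.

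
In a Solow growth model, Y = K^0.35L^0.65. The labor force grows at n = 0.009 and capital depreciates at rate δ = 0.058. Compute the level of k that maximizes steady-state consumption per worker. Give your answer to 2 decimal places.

Break-even investment rate: n + δ = 0.009 + 0.058 = 0.067.
At the golden rule the marginal product of capital equals n+δ: 0.35·k^(0.35−1) = 0.067. Solving, k_gold = (0.35/0.067)^(1/0.65) ≈ 12.7235.

k_gold ≈ 12.72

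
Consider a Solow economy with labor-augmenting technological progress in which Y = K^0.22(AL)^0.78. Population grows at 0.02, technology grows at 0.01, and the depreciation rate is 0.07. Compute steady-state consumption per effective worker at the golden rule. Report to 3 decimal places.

The effective depreciation rate is n + g + δ = 0.02 + 0.01 + 0.07 = 0.1.
Golden rule sets MPK = n+g+δ: 0.22·k^(0.22−1) = 0.1, so k_gold = (0.22/0.1)^(1/0.78) ≈ 2.7479.
y_gold = 2.7479^0.22 ≈ 1.2491.
c_gold = y_gold − (n+g+δ)·k_gold = 1.2491 − 0.1·2.7479 ≈ 0.9743.

c_gold ≈ 0.974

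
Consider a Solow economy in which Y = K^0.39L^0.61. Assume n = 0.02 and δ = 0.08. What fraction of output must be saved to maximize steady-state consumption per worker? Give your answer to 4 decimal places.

Break-even investment rate: n + δ = 0.02 + 0.08 = 0.1.
At the golden rule MPK = n+δ, and in any Cobb-Douglas steady state s = (n+δ)·k/y = MPK·k/y = capital's share 0.39.

s_gold = 0.3900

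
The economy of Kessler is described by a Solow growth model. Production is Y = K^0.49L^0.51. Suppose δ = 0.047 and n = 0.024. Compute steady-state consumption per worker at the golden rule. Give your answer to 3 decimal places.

c_gold ≈ 3.263

Break-even investment rate: n + δ = 0.024 + 0.047 = 0.071.
Maximizing c = f(k) − (n+δ)·k gives f'(k) = n+δ, i.e. 0.49·k^(0.49−1) = 0.071, so k_gold = (0.49/0.071)^(1/0.51) ≈ 44.1546.
y_gold = 44.1546^0.49 ≈ 6.3979.
c_gold = y_gold − (n+δ)·k_gold = 6.3979 − 0.071·44.1546 ≈ 3.2629.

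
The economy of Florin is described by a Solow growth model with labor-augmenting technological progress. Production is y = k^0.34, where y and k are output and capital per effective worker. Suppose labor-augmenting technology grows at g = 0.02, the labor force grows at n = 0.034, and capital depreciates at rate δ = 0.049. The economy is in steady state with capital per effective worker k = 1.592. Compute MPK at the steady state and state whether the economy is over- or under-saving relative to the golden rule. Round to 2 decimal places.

Capital per effective worker breaks even when investment replaces (n + g + δ)·k; here n + g + δ = 0.103.
MPK = 0.34·k^(0.34−1) = 0.34·1.592^(-0.66) ≈ 0.2501.
MPK > 0.103, so the economy is dynamically efficient (under-saving).

under-saving; MPK ≈ 0.25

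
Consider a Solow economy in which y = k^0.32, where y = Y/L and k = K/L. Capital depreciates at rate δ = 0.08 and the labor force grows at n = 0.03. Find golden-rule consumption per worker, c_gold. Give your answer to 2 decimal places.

c_gold ≈ 1.12

Capital per worker breaks even when investment replaces (n + δ)·k; here n + δ = 0.11.
Maximizing c = f(k) − (n+δ)·k gives f'(k) = n+δ, i.e. 0.32·k^(0.32−1) = 0.11, so k_gold = (0.32/0.11)^(1/0.68) ≈ 4.8083.
y_gold = 4.8083^0.32 ≈ 1.6529.
c_gold = y_gold − (n+δ)·k_gold = 1.6529 − 0.11·4.8083 ≈ 1.1240.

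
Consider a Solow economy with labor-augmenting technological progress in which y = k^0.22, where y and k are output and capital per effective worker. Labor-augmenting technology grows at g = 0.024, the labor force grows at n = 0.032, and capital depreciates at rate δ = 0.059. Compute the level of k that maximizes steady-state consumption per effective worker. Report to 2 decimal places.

n + g + δ = 0.032 + 0.024 + 0.059 = 0.115.
Golden rule sets MPK = n+g+δ: 0.22·k^(0.22−1) = 0.115, so k_gold = (0.22/0.115)^(1/0.78) ≈ 2.2971.

k_gold ≈ 2.30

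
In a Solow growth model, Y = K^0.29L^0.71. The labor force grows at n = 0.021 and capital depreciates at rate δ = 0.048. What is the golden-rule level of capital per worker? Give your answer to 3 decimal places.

k_gold ≈ 7.555

Break-even investment rate: n + δ = 0.021 + 0.048 = 0.069.
Setting f'(k) = n+δ gives 0.29·k^(0.29−1) = 0.069, hence k_gold = (0.29/0.069)^(1/0.71) ≈ 7.5551.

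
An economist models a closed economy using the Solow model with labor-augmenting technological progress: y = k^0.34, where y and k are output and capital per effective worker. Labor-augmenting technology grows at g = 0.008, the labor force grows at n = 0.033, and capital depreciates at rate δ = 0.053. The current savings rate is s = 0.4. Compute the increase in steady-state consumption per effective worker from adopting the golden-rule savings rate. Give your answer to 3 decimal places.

Δc ≈ 0.015

Break-even investment rate: n + g + δ = 0.033 + 0.008 + 0.053 = 0.094.
Current steady state (s = 0.4): k* = (0.4/0.094)^(1/0.66) ≈ 8.9728, y* = 8.9728^0.34 ≈ 2.1086, c* = (1−0.4)·2.1086 ≈ 1.2652.
Setting f'(k) = n+g+δ gives 0.34·k^(0.34−1) = 0.094, hence k_gold = (0.34/0.094)^(1/0.66) ≈ 7.0143.
y_gold = 7.0143^0.34 ≈ 1.9393, c_gold = y_gold − 0.094·k_gold ≈ 1.2799.
Gain: Δc = 1.2799 − 1.2652 ≈ 0.0147.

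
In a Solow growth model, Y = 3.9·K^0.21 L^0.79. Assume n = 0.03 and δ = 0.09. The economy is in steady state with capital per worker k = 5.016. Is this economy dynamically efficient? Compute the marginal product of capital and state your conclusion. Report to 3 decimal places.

Break-even investment rate: n + δ = 0.03 + 0.09 = 0.12.
MPK = 0.21·3.9·k^(0.21−1) = 0.21·3.9·5.016^(-0.79) ≈ 0.2291.
MPK > 0.12, so the economy is dynamically efficient (under-saving).

dynamically efficient; MPK ≈ 0.229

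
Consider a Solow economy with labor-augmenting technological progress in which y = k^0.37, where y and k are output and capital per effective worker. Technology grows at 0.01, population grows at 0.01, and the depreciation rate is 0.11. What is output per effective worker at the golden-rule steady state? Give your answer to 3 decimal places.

y_gold ≈ 1.848

n + g + δ = 0.01 + 0.01 + 0.11 = 0.13.
At the golden rule the marginal product of capital equals n+g+δ: 0.37·k^(0.37−1) = 0.13. Solving, k_gold = (0.37/0.13)^(1/0.63) ≈ 5.2607.
Output: y_gold = k_gold^0.37 = 5.2607^0.37 ≈ 1.8484.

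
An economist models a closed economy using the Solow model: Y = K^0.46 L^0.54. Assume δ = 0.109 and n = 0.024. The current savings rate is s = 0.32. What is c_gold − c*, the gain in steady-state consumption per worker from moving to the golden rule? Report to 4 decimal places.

Capital per worker breaks even when investment replaces (n + δ)·k; here n + δ = 0.133.
Current steady state (s = 0.32): k* = (0.32/0.133)^(1/0.54) ≈ 5.0829, y* = 5.0829^0.46 ≈ 2.1126, c* = (1−0.32)·2.1126 ≈ 1.4365.
Golden rule sets MPK = n+δ: 0.46·k^(0.46−1) = 0.133, so k_gold = (0.46/0.133)^(1/0.54) ≈ 9.9535.
y_gold = 9.9535^0.46 ≈ 2.8779, c_gold = y_gold − 0.133·k_gold ≈ 1.5540.
Gain: Δc = 1.5540 − 1.4365 ≈ 0.1175.

Δc ≈ 0.1175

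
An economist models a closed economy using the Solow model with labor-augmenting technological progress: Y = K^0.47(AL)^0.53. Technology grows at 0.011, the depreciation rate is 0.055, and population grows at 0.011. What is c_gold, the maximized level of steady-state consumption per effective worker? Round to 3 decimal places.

Break-even investment rate: n + g + δ = 0.011 + 0.011 + 0.055 = 0.077.
Setting f'(k) = n+g+δ gives 0.47·k^(0.47−1) = 0.077, hence k_gold = (0.47/0.077)^(1/0.53) ≈ 30.3583.
y_gold = 30.3583^0.47 ≈ 4.9736.
c_gold = y_gold − (n+g+δ)·k_gold = 4.9736 − 0.077·30.3583 ≈ 2.6360.

c_gold ≈ 2.636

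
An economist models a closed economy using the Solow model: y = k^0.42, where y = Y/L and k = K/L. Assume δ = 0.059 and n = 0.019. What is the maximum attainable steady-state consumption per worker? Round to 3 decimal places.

Break-even investment rate: n + δ = 0.019 + 0.059 = 0.078.
Setting f'(k) = n+δ gives 0.42·k^(0.42−1) = 0.078, hence k_gold = (0.42/0.078)^(1/0.58) ≈ 18.2226.
y_gold = 18.2226^0.42 ≈ 3.3842.
c_gold = y_gold − (n+δ)·k_gold = 3.3842 − 0.078·18.2226 ≈ 1.9628.

c_gold ≈ 1.963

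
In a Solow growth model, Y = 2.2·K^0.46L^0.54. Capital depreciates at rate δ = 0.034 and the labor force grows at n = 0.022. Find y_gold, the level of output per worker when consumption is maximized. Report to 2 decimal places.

Capital per worker breaks even when investment replaces (n + δ)·k; here n + δ = 0.056.
Golden rule sets MPK = n+δ: 0.46·2.2·k^(0.46−1) = 0.056, so k_gold = (0.46·2.2/0.056)^(1/0.54) ≈ 212.6982.
Output: y_gold = 2.2·k_gold^0.46 = 2.2·212.6982^0.46 ≈ 25.8937.

y_gold ≈ 25.89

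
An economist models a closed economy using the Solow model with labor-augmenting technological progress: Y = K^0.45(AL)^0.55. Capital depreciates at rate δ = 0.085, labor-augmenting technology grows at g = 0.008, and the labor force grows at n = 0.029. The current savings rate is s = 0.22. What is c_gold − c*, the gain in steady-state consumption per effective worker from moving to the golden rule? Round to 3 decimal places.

Δc ≈ 0.337

Capital per effective worker breaks even when investment replaces (n + g + δ)·k; here n + g + δ = 0.122.
Current steady state (s = 0.22): k* = (0.22/0.122)^(1/0.55) ≈ 2.9213, y* = 2.9213^0.45 ≈ 1.6200, c* = (1−0.22)·1.6200 ≈ 1.2636.
Maximizing c = f(k) − (n+g+δ)·k gives f'(k) = n+g+δ, i.e. 0.45·k^(0.45−1) = 0.122, so k_gold = (0.45/0.122)^(1/0.55) ≈ 10.7310.
y_gold = 10.7310^0.45 ≈ 2.9093, c_gold = y_gold − 0.122·k_gold ≈ 1.6001.
Gain: Δc = 1.6001 − 1.2636 ≈ 0.3365.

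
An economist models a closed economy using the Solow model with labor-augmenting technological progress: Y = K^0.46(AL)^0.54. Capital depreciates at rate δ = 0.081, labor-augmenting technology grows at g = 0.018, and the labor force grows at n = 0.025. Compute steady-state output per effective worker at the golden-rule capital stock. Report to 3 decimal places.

Break-even investment rate: n + g + δ = 0.025 + 0.018 + 0.081 = 0.124.
At the golden rule the marginal product of capital equals n+g+δ: 0.46·k^(0.46−1) = 0.124. Solving, k_gold = (0.46/0.124)^(1/0.54) ≈ 11.3325.
Output: y_gold = k_gold^0.46 = 11.3325^0.46 ≈ 3.0549.

y_gold ≈ 3.055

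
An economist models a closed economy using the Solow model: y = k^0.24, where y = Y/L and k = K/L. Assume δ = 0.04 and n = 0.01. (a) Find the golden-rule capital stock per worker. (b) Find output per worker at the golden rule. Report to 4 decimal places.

The effective depreciation rate is n + δ = 0.01 + 0.04 = 0.05.
Maximizing c = f(k) − (n+δ)·k gives f'(k) = n+δ, i.e. 0.24·k^(0.24−1) = 0.05, so k_gold = (0.24/0.05)^(1/0.76) ≈ 7.8772.
y_gold = 7.8772^0.24 ≈ 1.6411.

(a) k_gold ≈ 7.8772; (b) y_gold ≈ 1.6411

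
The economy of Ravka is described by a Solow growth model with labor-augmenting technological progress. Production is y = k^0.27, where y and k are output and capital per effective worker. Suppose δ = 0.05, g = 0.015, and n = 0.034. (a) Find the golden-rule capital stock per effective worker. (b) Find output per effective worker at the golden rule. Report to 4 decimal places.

(a) k_gold ≈ 3.9527; (b) y_gold ≈ 1.4493

n + g + δ = 0.034 + 0.015 + 0.05 = 0.099.
Golden rule sets MPK = n+g+δ: 0.27·k^(0.27−1) = 0.099, so k_gold = (0.27/0.099)^(1/0.73) ≈ 3.9527.
y_gold = 3.9527^0.27 ≈ 1.4493.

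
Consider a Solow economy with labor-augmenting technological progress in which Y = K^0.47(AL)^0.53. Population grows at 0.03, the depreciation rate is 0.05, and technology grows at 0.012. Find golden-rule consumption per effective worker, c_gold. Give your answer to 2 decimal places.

c_gold ≈ 2.25

Capital per effective worker breaks even when investment replaces (n + g + δ)·k; here n + g + δ = 0.092.
Setting f'(k) = n+g+δ gives 0.47·k^(0.47−1) = 0.092, hence k_gold = (0.47/0.092)^(1/0.53) ≈ 21.6987.
y_gold = 21.6987^0.47 ≈ 4.2474.
c_gold = y_gold − (n+g+δ)·k_gold = 4.2474 − 0.092·21.6987 ≈ 2.2511.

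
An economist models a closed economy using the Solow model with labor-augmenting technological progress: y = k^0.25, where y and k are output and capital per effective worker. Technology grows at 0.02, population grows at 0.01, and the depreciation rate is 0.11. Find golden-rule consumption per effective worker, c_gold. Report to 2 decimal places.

Break-even investment rate: n + g + δ = 0.01 + 0.02 + 0.11 = 0.14.
Setting f'(k) = n+g+δ gives 0.25·k^(0.25−1) = 0.14, hence k_gold = (0.25/0.14)^(1/0.75) ≈ 2.1665.
y_gold = 2.1665^0.25 ≈ 1.2132.
c_gold = y_gold − (n+g+δ)·k_gold = 1.2132 − 0.14·2.1665 ≈ 0.9099.

c_gold ≈ 0.91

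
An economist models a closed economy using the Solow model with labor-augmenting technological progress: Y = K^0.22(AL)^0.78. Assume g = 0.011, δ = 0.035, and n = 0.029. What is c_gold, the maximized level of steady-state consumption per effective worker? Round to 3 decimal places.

c_gold ≈ 1.057

The effective depreciation rate is n + g + δ = 0.029 + 0.011 + 0.035 = 0.075.
Golden rule sets MPK = n+g+δ: 0.22·k^(0.22−1) = 0.075, so k_gold = (0.22/0.075)^(1/0.78) ≈ 3.9736.
y_gold = 3.9736^0.22 ≈ 1.3546.
c_gold = y_gold − (n+g+δ)·k_gold = 1.3546 − 0.075·3.9736 ≈ 1.0566.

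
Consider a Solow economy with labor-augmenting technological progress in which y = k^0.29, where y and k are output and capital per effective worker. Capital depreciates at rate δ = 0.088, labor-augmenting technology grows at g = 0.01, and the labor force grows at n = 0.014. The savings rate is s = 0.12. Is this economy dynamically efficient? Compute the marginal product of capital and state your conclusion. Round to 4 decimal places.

The effective depreciation rate is n + g + δ = 0.014 + 0.01 + 0.088 = 0.112.
Steady-state k*: s·k^0.29 = 0.112·k gives k* = (0.12/0.112)^(1/0.71) ≈ 1.1021.
MPK = 0.29·1.1021^(-0.71) ≈ 0.2707.
MPK > n+g+δ = 0.112, so the economy is dynamically efficient (under-saving).

dynamically efficient; MPK ≈ 0.2707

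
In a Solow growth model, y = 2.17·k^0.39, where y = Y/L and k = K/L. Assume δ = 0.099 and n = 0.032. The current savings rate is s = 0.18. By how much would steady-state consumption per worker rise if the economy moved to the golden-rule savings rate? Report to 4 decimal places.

The effective depreciation rate is n + δ = 0.032 + 0.099 = 0.131.
Current steady state (s = 0.18): k* = (0.18·2.17/0.131)^(1/0.61) ≈ 5.9952, y* = 2.17·5.9952^0.39 ≈ 4.3632, c* = (1−0.18)·4.3632 ≈ 3.5778.
Maximizing c = f(k) − (n+δ)·k gives f'(k) = n+δ, i.e. 0.39·2.17·k^(0.39−1) = 0.131, so k_gold = (0.39·2.17/0.131)^(1/0.61) ≈ 21.2953.
y_gold = 2.17·21.2953^0.39 ≈ 7.1530, c_gold = y_gold − 0.131·k_gold ≈ 4.3634.
Gain: Δc = 4.3634 − 3.5778 ≈ 0.7855.

Δc ≈ 0.7855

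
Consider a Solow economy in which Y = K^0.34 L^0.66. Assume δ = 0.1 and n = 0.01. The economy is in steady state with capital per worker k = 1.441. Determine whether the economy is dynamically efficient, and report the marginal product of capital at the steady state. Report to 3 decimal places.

n + δ = 0.01 + 0.1 = 0.11.
MPK = 0.34·k^(0.34−1) = 0.34·1.441^(-0.66) ≈ 0.2672.
MPK > 0.11, so the economy is dynamically efficient (under-saving).

dynamically efficient; MPK ≈ 0.267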